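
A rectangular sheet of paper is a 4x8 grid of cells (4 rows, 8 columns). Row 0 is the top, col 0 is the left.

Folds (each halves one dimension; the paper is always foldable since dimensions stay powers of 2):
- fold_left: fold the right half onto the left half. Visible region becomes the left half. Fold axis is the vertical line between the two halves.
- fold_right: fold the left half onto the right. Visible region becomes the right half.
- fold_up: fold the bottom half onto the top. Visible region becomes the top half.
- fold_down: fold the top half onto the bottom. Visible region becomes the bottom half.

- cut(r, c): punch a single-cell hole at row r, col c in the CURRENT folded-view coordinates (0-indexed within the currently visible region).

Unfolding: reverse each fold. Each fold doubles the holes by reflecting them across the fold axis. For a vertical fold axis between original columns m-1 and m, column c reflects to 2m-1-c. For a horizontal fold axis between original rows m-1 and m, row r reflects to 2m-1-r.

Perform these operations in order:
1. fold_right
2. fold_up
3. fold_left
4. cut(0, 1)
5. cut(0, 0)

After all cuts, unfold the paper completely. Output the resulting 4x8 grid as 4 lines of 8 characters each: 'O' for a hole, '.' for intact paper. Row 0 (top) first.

Op 1 fold_right: fold axis v@4; visible region now rows[0,4) x cols[4,8) = 4x4
Op 2 fold_up: fold axis h@2; visible region now rows[0,2) x cols[4,8) = 2x4
Op 3 fold_left: fold axis v@6; visible region now rows[0,2) x cols[4,6) = 2x2
Op 4 cut(0, 1): punch at orig (0,5); cuts so far [(0, 5)]; region rows[0,2) x cols[4,6) = 2x2
Op 5 cut(0, 0): punch at orig (0,4); cuts so far [(0, 4), (0, 5)]; region rows[0,2) x cols[4,6) = 2x2
Unfold 1 (reflect across v@6): 4 holes -> [(0, 4), (0, 5), (0, 6), (0, 7)]
Unfold 2 (reflect across h@2): 8 holes -> [(0, 4), (0, 5), (0, 6), (0, 7), (3, 4), (3, 5), (3, 6), (3, 7)]
Unfold 3 (reflect across v@4): 16 holes -> [(0, 0), (0, 1), (0, 2), (0, 3), (0, 4), (0, 5), (0, 6), (0, 7), (3, 0), (3, 1), (3, 2), (3, 3), (3, 4), (3, 5), (3, 6), (3, 7)]

Answer: OOOOOOOO
........
........
OOOOOOOO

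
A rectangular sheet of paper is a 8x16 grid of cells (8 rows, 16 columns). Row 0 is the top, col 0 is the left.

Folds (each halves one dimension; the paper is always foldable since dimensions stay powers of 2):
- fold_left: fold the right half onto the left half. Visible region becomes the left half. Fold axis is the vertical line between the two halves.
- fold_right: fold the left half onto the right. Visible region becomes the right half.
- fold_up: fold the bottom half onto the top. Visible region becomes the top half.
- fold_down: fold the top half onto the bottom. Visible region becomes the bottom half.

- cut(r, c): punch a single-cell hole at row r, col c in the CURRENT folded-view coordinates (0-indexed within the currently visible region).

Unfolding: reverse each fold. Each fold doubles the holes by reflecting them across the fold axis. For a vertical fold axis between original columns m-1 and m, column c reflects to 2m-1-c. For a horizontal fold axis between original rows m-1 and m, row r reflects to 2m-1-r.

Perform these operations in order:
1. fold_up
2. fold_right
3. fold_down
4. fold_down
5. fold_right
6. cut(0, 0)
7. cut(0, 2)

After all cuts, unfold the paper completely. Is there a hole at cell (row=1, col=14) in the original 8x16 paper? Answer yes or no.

Answer: yes

Derivation:
Op 1 fold_up: fold axis h@4; visible region now rows[0,4) x cols[0,16) = 4x16
Op 2 fold_right: fold axis v@8; visible region now rows[0,4) x cols[8,16) = 4x8
Op 3 fold_down: fold axis h@2; visible region now rows[2,4) x cols[8,16) = 2x8
Op 4 fold_down: fold axis h@3; visible region now rows[3,4) x cols[8,16) = 1x8
Op 5 fold_right: fold axis v@12; visible region now rows[3,4) x cols[12,16) = 1x4
Op 6 cut(0, 0): punch at orig (3,12); cuts so far [(3, 12)]; region rows[3,4) x cols[12,16) = 1x4
Op 7 cut(0, 2): punch at orig (3,14); cuts so far [(3, 12), (3, 14)]; region rows[3,4) x cols[12,16) = 1x4
Unfold 1 (reflect across v@12): 4 holes -> [(3, 9), (3, 11), (3, 12), (3, 14)]
Unfold 2 (reflect across h@3): 8 holes -> [(2, 9), (2, 11), (2, 12), (2, 14), (3, 9), (3, 11), (3, 12), (3, 14)]
Unfold 3 (reflect across h@2): 16 holes -> [(0, 9), (0, 11), (0, 12), (0, 14), (1, 9), (1, 11), (1, 12), (1, 14), (2, 9), (2, 11), (2, 12), (2, 14), (3, 9), (3, 11), (3, 12), (3, 14)]
Unfold 4 (reflect across v@8): 32 holes -> [(0, 1), (0, 3), (0, 4), (0, 6), (0, 9), (0, 11), (0, 12), (0, 14), (1, 1), (1, 3), (1, 4), (1, 6), (1, 9), (1, 11), (1, 12), (1, 14), (2, 1), (2, 3), (2, 4), (2, 6), (2, 9), (2, 11), (2, 12), (2, 14), (3, 1), (3, 3), (3, 4), (3, 6), (3, 9), (3, 11), (3, 12), (3, 14)]
Unfold 5 (reflect across h@4): 64 holes -> [(0, 1), (0, 3), (0, 4), (0, 6), (0, 9), (0, 11), (0, 12), (0, 14), (1, 1), (1, 3), (1, 4), (1, 6), (1, 9), (1, 11), (1, 12), (1, 14), (2, 1), (2, 3), (2, 4), (2, 6), (2, 9), (2, 11), (2, 12), (2, 14), (3, 1), (3, 3), (3, 4), (3, 6), (3, 9), (3, 11), (3, 12), (3, 14), (4, 1), (4, 3), (4, 4), (4, 6), (4, 9), (4, 11), (4, 12), (4, 14), (5, 1), (5, 3), (5, 4), (5, 6), (5, 9), (5, 11), (5, 12), (5, 14), (6, 1), (6, 3), (6, 4), (6, 6), (6, 9), (6, 11), (6, 12), (6, 14), (7, 1), (7, 3), (7, 4), (7, 6), (7, 9), (7, 11), (7, 12), (7, 14)]
Holes: [(0, 1), (0, 3), (0, 4), (0, 6), (0, 9), (0, 11), (0, 12), (0, 14), (1, 1), (1, 3), (1, 4), (1, 6), (1, 9), (1, 11), (1, 12), (1, 14), (2, 1), (2, 3), (2, 4), (2, 6), (2, 9), (2, 11), (2, 12), (2, 14), (3, 1), (3, 3), (3, 4), (3, 6), (3, 9), (3, 11), (3, 12), (3, 14), (4, 1), (4, 3), (4, 4), (4, 6), (4, 9), (4, 11), (4, 12), (4, 14), (5, 1), (5, 3), (5, 4), (5, 6), (5, 9), (5, 11), (5, 12), (5, 14), (6, 1), (6, 3), (6, 4), (6, 6), (6, 9), (6, 11), (6, 12), (6, 14), (7, 1), (7, 3), (7, 4), (7, 6), (7, 9), (7, 11), (7, 12), (7, 14)]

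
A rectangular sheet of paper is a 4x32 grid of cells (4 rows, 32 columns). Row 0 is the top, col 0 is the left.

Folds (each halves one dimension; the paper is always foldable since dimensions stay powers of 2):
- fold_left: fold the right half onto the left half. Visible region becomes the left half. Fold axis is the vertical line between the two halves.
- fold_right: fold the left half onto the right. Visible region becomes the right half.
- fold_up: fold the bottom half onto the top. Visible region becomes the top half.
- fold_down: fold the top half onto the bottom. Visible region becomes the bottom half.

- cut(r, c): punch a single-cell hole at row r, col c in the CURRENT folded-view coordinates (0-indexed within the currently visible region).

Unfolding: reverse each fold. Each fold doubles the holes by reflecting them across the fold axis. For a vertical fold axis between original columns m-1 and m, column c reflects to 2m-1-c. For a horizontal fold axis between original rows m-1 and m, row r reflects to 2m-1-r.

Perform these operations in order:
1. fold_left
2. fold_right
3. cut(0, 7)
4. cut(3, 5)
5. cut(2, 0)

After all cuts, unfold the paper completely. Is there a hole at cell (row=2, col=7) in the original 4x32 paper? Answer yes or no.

Op 1 fold_left: fold axis v@16; visible region now rows[0,4) x cols[0,16) = 4x16
Op 2 fold_right: fold axis v@8; visible region now rows[0,4) x cols[8,16) = 4x8
Op 3 cut(0, 7): punch at orig (0,15); cuts so far [(0, 15)]; region rows[0,4) x cols[8,16) = 4x8
Op 4 cut(3, 5): punch at orig (3,13); cuts so far [(0, 15), (3, 13)]; region rows[0,4) x cols[8,16) = 4x8
Op 5 cut(2, 0): punch at orig (2,8); cuts so far [(0, 15), (2, 8), (3, 13)]; region rows[0,4) x cols[8,16) = 4x8
Unfold 1 (reflect across v@8): 6 holes -> [(0, 0), (0, 15), (2, 7), (2, 8), (3, 2), (3, 13)]
Unfold 2 (reflect across v@16): 12 holes -> [(0, 0), (0, 15), (0, 16), (0, 31), (2, 7), (2, 8), (2, 23), (2, 24), (3, 2), (3, 13), (3, 18), (3, 29)]
Holes: [(0, 0), (0, 15), (0, 16), (0, 31), (2, 7), (2, 8), (2, 23), (2, 24), (3, 2), (3, 13), (3, 18), (3, 29)]

Answer: yes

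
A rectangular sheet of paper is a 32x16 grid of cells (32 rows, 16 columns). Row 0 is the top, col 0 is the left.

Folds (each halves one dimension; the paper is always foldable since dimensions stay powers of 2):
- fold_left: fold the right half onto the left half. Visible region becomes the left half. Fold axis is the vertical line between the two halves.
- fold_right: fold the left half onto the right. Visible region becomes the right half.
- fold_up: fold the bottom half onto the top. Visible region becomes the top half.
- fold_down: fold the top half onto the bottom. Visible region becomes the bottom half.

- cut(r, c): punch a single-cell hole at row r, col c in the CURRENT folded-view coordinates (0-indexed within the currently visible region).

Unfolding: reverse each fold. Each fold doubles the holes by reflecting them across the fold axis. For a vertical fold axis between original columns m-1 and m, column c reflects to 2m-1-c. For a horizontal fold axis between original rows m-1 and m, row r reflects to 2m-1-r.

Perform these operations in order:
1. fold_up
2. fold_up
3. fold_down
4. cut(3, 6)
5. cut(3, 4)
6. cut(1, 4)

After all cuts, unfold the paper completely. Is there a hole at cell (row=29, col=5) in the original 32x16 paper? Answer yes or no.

Op 1 fold_up: fold axis h@16; visible region now rows[0,16) x cols[0,16) = 16x16
Op 2 fold_up: fold axis h@8; visible region now rows[0,8) x cols[0,16) = 8x16
Op 3 fold_down: fold axis h@4; visible region now rows[4,8) x cols[0,16) = 4x16
Op 4 cut(3, 6): punch at orig (7,6); cuts so far [(7, 6)]; region rows[4,8) x cols[0,16) = 4x16
Op 5 cut(3, 4): punch at orig (7,4); cuts so far [(7, 4), (7, 6)]; region rows[4,8) x cols[0,16) = 4x16
Op 6 cut(1, 4): punch at orig (5,4); cuts so far [(5, 4), (7, 4), (7, 6)]; region rows[4,8) x cols[0,16) = 4x16
Unfold 1 (reflect across h@4): 6 holes -> [(0, 4), (0, 6), (2, 4), (5, 4), (7, 4), (7, 6)]
Unfold 2 (reflect across h@8): 12 holes -> [(0, 4), (0, 6), (2, 4), (5, 4), (7, 4), (7, 6), (8, 4), (8, 6), (10, 4), (13, 4), (15, 4), (15, 6)]
Unfold 3 (reflect across h@16): 24 holes -> [(0, 4), (0, 6), (2, 4), (5, 4), (7, 4), (7, 6), (8, 4), (8, 6), (10, 4), (13, 4), (15, 4), (15, 6), (16, 4), (16, 6), (18, 4), (21, 4), (23, 4), (23, 6), (24, 4), (24, 6), (26, 4), (29, 4), (31, 4), (31, 6)]
Holes: [(0, 4), (0, 6), (2, 4), (5, 4), (7, 4), (7, 6), (8, 4), (8, 6), (10, 4), (13, 4), (15, 4), (15, 6), (16, 4), (16, 6), (18, 4), (21, 4), (23, 4), (23, 6), (24, 4), (24, 6), (26, 4), (29, 4), (31, 4), (31, 6)]

Answer: no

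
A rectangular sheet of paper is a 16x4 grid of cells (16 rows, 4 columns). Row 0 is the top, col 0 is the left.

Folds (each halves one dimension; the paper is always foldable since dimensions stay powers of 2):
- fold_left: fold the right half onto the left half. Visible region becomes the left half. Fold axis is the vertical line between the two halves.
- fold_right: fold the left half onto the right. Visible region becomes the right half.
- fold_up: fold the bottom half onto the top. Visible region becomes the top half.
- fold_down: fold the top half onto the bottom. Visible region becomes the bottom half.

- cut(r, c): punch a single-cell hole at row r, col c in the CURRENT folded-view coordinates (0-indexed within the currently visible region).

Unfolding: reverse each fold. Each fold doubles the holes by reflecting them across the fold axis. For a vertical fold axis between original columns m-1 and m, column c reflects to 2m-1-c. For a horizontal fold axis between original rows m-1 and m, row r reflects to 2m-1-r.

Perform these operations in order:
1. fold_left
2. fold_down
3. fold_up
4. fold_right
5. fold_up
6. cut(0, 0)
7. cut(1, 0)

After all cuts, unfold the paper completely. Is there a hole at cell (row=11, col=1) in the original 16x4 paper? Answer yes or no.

Answer: yes

Derivation:
Op 1 fold_left: fold axis v@2; visible region now rows[0,16) x cols[0,2) = 16x2
Op 2 fold_down: fold axis h@8; visible region now rows[8,16) x cols[0,2) = 8x2
Op 3 fold_up: fold axis h@12; visible region now rows[8,12) x cols[0,2) = 4x2
Op 4 fold_right: fold axis v@1; visible region now rows[8,12) x cols[1,2) = 4x1
Op 5 fold_up: fold axis h@10; visible region now rows[8,10) x cols[1,2) = 2x1
Op 6 cut(0, 0): punch at orig (8,1); cuts so far [(8, 1)]; region rows[8,10) x cols[1,2) = 2x1
Op 7 cut(1, 0): punch at orig (9,1); cuts so far [(8, 1), (9, 1)]; region rows[8,10) x cols[1,2) = 2x1
Unfold 1 (reflect across h@10): 4 holes -> [(8, 1), (9, 1), (10, 1), (11, 1)]
Unfold 2 (reflect across v@1): 8 holes -> [(8, 0), (8, 1), (9, 0), (9, 1), (10, 0), (10, 1), (11, 0), (11, 1)]
Unfold 3 (reflect across h@12): 16 holes -> [(8, 0), (8, 1), (9, 0), (9, 1), (10, 0), (10, 1), (11, 0), (11, 1), (12, 0), (12, 1), (13, 0), (13, 1), (14, 0), (14, 1), (15, 0), (15, 1)]
Unfold 4 (reflect across h@8): 32 holes -> [(0, 0), (0, 1), (1, 0), (1, 1), (2, 0), (2, 1), (3, 0), (3, 1), (4, 0), (4, 1), (5, 0), (5, 1), (6, 0), (6, 1), (7, 0), (7, 1), (8, 0), (8, 1), (9, 0), (9, 1), (10, 0), (10, 1), (11, 0), (11, 1), (12, 0), (12, 1), (13, 0), (13, 1), (14, 0), (14, 1), (15, 0), (15, 1)]
Unfold 5 (reflect across v@2): 64 holes -> [(0, 0), (0, 1), (0, 2), (0, 3), (1, 0), (1, 1), (1, 2), (1, 3), (2, 0), (2, 1), (2, 2), (2, 3), (3, 0), (3, 1), (3, 2), (3, 3), (4, 0), (4, 1), (4, 2), (4, 3), (5, 0), (5, 1), (5, 2), (5, 3), (6, 0), (6, 1), (6, 2), (6, 3), (7, 0), (7, 1), (7, 2), (7, 3), (8, 0), (8, 1), (8, 2), (8, 3), (9, 0), (9, 1), (9, 2), (9, 3), (10, 0), (10, 1), (10, 2), (10, 3), (11, 0), (11, 1), (11, 2), (11, 3), (12, 0), (12, 1), (12, 2), (12, 3), (13, 0), (13, 1), (13, 2), (13, 3), (14, 0), (14, 1), (14, 2), (14, 3), (15, 0), (15, 1), (15, 2), (15, 3)]
Holes: [(0, 0), (0, 1), (0, 2), (0, 3), (1, 0), (1, 1), (1, 2), (1, 3), (2, 0), (2, 1), (2, 2), (2, 3), (3, 0), (3, 1), (3, 2), (3, 3), (4, 0), (4, 1), (4, 2), (4, 3), (5, 0), (5, 1), (5, 2), (5, 3), (6, 0), (6, 1), (6, 2), (6, 3), (7, 0), (7, 1), (7, 2), (7, 3), (8, 0), (8, 1), (8, 2), (8, 3), (9, 0), (9, 1), (9, 2), (9, 3), (10, 0), (10, 1), (10, 2), (10, 3), (11, 0), (11, 1), (11, 2), (11, 3), (12, 0), (12, 1), (12, 2), (12, 3), (13, 0), (13, 1), (13, 2), (13, 3), (14, 0), (14, 1), (14, 2), (14, 3), (15, 0), (15, 1), (15, 2), (15, 3)]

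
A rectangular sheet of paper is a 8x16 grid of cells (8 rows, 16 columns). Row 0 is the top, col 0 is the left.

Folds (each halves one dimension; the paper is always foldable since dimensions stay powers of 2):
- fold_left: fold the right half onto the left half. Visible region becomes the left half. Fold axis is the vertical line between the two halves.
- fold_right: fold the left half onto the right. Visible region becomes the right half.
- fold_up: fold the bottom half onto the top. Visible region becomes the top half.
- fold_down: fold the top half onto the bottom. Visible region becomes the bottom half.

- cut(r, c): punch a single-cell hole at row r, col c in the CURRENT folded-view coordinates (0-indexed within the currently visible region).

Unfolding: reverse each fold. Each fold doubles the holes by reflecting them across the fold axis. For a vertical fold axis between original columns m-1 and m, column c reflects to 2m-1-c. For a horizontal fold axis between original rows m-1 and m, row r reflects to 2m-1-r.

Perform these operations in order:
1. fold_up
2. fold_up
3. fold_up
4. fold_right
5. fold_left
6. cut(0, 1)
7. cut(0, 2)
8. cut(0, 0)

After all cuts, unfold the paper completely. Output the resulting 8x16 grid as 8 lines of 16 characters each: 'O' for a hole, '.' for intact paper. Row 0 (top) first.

Op 1 fold_up: fold axis h@4; visible region now rows[0,4) x cols[0,16) = 4x16
Op 2 fold_up: fold axis h@2; visible region now rows[0,2) x cols[0,16) = 2x16
Op 3 fold_up: fold axis h@1; visible region now rows[0,1) x cols[0,16) = 1x16
Op 4 fold_right: fold axis v@8; visible region now rows[0,1) x cols[8,16) = 1x8
Op 5 fold_left: fold axis v@12; visible region now rows[0,1) x cols[8,12) = 1x4
Op 6 cut(0, 1): punch at orig (0,9); cuts so far [(0, 9)]; region rows[0,1) x cols[8,12) = 1x4
Op 7 cut(0, 2): punch at orig (0,10); cuts so far [(0, 9), (0, 10)]; region rows[0,1) x cols[8,12) = 1x4
Op 8 cut(0, 0): punch at orig (0,8); cuts so far [(0, 8), (0, 9), (0, 10)]; region rows[0,1) x cols[8,12) = 1x4
Unfold 1 (reflect across v@12): 6 holes -> [(0, 8), (0, 9), (0, 10), (0, 13), (0, 14), (0, 15)]
Unfold 2 (reflect across v@8): 12 holes -> [(0, 0), (0, 1), (0, 2), (0, 5), (0, 6), (0, 7), (0, 8), (0, 9), (0, 10), (0, 13), (0, 14), (0, 15)]
Unfold 3 (reflect across h@1): 24 holes -> [(0, 0), (0, 1), (0, 2), (0, 5), (0, 6), (0, 7), (0, 8), (0, 9), (0, 10), (0, 13), (0, 14), (0, 15), (1, 0), (1, 1), (1, 2), (1, 5), (1, 6), (1, 7), (1, 8), (1, 9), (1, 10), (1, 13), (1, 14), (1, 15)]
Unfold 4 (reflect across h@2): 48 holes -> [(0, 0), (0, 1), (0, 2), (0, 5), (0, 6), (0, 7), (0, 8), (0, 9), (0, 10), (0, 13), (0, 14), (0, 15), (1, 0), (1, 1), (1, 2), (1, 5), (1, 6), (1, 7), (1, 8), (1, 9), (1, 10), (1, 13), (1, 14), (1, 15), (2, 0), (2, 1), (2, 2), (2, 5), (2, 6), (2, 7), (2, 8), (2, 9), (2, 10), (2, 13), (2, 14), (2, 15), (3, 0), (3, 1), (3, 2), (3, 5), (3, 6), (3, 7), (3, 8), (3, 9), (3, 10), (3, 13), (3, 14), (3, 15)]
Unfold 5 (reflect across h@4): 96 holes -> [(0, 0), (0, 1), (0, 2), (0, 5), (0, 6), (0, 7), (0, 8), (0, 9), (0, 10), (0, 13), (0, 14), (0, 15), (1, 0), (1, 1), (1, 2), (1, 5), (1, 6), (1, 7), (1, 8), (1, 9), (1, 10), (1, 13), (1, 14), (1, 15), (2, 0), (2, 1), (2, 2), (2, 5), (2, 6), (2, 7), (2, 8), (2, 9), (2, 10), (2, 13), (2, 14), (2, 15), (3, 0), (3, 1), (3, 2), (3, 5), (3, 6), (3, 7), (3, 8), (3, 9), (3, 10), (3, 13), (3, 14), (3, 15), (4, 0), (4, 1), (4, 2), (4, 5), (4, 6), (4, 7), (4, 8), (4, 9), (4, 10), (4, 13), (4, 14), (4, 15), (5, 0), (5, 1), (5, 2), (5, 5), (5, 6), (5, 7), (5, 8), (5, 9), (5, 10), (5, 13), (5, 14), (5, 15), (6, 0), (6, 1), (6, 2), (6, 5), (6, 6), (6, 7), (6, 8), (6, 9), (6, 10), (6, 13), (6, 14), (6, 15), (7, 0), (7, 1), (7, 2), (7, 5), (7, 6), (7, 7), (7, 8), (7, 9), (7, 10), (7, 13), (7, 14), (7, 15)]

Answer: OOO..OOOOOO..OOO
OOO..OOOOOO..OOO
OOO..OOOOOO..OOO
OOO..OOOOOO..OOO
OOO..OOOOOO..OOO
OOO..OOOOOO..OOO
OOO..OOOOOO..OOO
OOO..OOOOOO..OOO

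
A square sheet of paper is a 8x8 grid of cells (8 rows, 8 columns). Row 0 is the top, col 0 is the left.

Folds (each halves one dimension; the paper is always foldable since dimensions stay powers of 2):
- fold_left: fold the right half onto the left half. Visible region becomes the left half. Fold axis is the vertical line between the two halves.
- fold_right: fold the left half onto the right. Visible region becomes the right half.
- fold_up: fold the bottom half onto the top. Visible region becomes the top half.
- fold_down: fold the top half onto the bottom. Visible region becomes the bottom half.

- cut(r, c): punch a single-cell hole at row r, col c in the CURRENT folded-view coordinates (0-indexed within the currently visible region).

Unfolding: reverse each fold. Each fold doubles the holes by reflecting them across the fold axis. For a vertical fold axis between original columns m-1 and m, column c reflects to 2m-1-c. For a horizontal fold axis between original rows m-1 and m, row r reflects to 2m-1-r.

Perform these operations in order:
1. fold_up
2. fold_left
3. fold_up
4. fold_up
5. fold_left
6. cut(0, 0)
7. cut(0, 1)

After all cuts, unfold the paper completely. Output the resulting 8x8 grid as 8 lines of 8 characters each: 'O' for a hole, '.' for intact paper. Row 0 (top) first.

Op 1 fold_up: fold axis h@4; visible region now rows[0,4) x cols[0,8) = 4x8
Op 2 fold_left: fold axis v@4; visible region now rows[0,4) x cols[0,4) = 4x4
Op 3 fold_up: fold axis h@2; visible region now rows[0,2) x cols[0,4) = 2x4
Op 4 fold_up: fold axis h@1; visible region now rows[0,1) x cols[0,4) = 1x4
Op 5 fold_left: fold axis v@2; visible region now rows[0,1) x cols[0,2) = 1x2
Op 6 cut(0, 0): punch at orig (0,0); cuts so far [(0, 0)]; region rows[0,1) x cols[0,2) = 1x2
Op 7 cut(0, 1): punch at orig (0,1); cuts so far [(0, 0), (0, 1)]; region rows[0,1) x cols[0,2) = 1x2
Unfold 1 (reflect across v@2): 4 holes -> [(0, 0), (0, 1), (0, 2), (0, 3)]
Unfold 2 (reflect across h@1): 8 holes -> [(0, 0), (0, 1), (0, 2), (0, 3), (1, 0), (1, 1), (1, 2), (1, 3)]
Unfold 3 (reflect across h@2): 16 holes -> [(0, 0), (0, 1), (0, 2), (0, 3), (1, 0), (1, 1), (1, 2), (1, 3), (2, 0), (2, 1), (2, 2), (2, 3), (3, 0), (3, 1), (3, 2), (3, 3)]
Unfold 4 (reflect across v@4): 32 holes -> [(0, 0), (0, 1), (0, 2), (0, 3), (0, 4), (0, 5), (0, 6), (0, 7), (1, 0), (1, 1), (1, 2), (1, 3), (1, 4), (1, 5), (1, 6), (1, 7), (2, 0), (2, 1), (2, 2), (2, 3), (2, 4), (2, 5), (2, 6), (2, 7), (3, 0), (3, 1), (3, 2), (3, 3), (3, 4), (3, 5), (3, 6), (3, 7)]
Unfold 5 (reflect across h@4): 64 holes -> [(0, 0), (0, 1), (0, 2), (0, 3), (0, 4), (0, 5), (0, 6), (0, 7), (1, 0), (1, 1), (1, 2), (1, 3), (1, 4), (1, 5), (1, 6), (1, 7), (2, 0), (2, 1), (2, 2), (2, 3), (2, 4), (2, 5), (2, 6), (2, 7), (3, 0), (3, 1), (3, 2), (3, 3), (3, 4), (3, 5), (3, 6), (3, 7), (4, 0), (4, 1), (4, 2), (4, 3), (4, 4), (4, 5), (4, 6), (4, 7), (5, 0), (5, 1), (5, 2), (5, 3), (5, 4), (5, 5), (5, 6), (5, 7), (6, 0), (6, 1), (6, 2), (6, 3), (6, 4), (6, 5), (6, 6), (6, 7), (7, 0), (7, 1), (7, 2), (7, 3), (7, 4), (7, 5), (7, 6), (7, 7)]

Answer: OOOOOOOO
OOOOOOOO
OOOOOOOO
OOOOOOOO
OOOOOOOO
OOOOOOOO
OOOOOOOO
OOOOOOOO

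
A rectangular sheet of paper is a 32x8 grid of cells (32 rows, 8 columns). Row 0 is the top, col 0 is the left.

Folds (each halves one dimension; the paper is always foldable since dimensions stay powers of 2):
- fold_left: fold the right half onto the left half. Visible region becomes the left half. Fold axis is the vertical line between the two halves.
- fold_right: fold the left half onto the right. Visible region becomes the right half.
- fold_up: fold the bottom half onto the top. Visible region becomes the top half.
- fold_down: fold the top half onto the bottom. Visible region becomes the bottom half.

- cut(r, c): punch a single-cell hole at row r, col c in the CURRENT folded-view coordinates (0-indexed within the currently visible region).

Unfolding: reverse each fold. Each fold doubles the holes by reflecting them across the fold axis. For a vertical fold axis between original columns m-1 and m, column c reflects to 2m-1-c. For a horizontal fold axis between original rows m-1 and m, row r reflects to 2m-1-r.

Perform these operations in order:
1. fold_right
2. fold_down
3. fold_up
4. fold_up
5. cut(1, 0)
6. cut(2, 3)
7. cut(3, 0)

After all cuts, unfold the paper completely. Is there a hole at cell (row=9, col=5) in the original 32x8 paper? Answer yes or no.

Op 1 fold_right: fold axis v@4; visible region now rows[0,32) x cols[4,8) = 32x4
Op 2 fold_down: fold axis h@16; visible region now rows[16,32) x cols[4,8) = 16x4
Op 3 fold_up: fold axis h@24; visible region now rows[16,24) x cols[4,8) = 8x4
Op 4 fold_up: fold axis h@20; visible region now rows[16,20) x cols[4,8) = 4x4
Op 5 cut(1, 0): punch at orig (17,4); cuts so far [(17, 4)]; region rows[16,20) x cols[4,8) = 4x4
Op 6 cut(2, 3): punch at orig (18,7); cuts so far [(17, 4), (18, 7)]; region rows[16,20) x cols[4,8) = 4x4
Op 7 cut(3, 0): punch at orig (19,4); cuts so far [(17, 4), (18, 7), (19, 4)]; region rows[16,20) x cols[4,8) = 4x4
Unfold 1 (reflect across h@20): 6 holes -> [(17, 4), (18, 7), (19, 4), (20, 4), (21, 7), (22, 4)]
Unfold 2 (reflect across h@24): 12 holes -> [(17, 4), (18, 7), (19, 4), (20, 4), (21, 7), (22, 4), (25, 4), (26, 7), (27, 4), (28, 4), (29, 7), (30, 4)]
Unfold 3 (reflect across h@16): 24 holes -> [(1, 4), (2, 7), (3, 4), (4, 4), (5, 7), (6, 4), (9, 4), (10, 7), (11, 4), (12, 4), (13, 7), (14, 4), (17, 4), (18, 7), (19, 4), (20, 4), (21, 7), (22, 4), (25, 4), (26, 7), (27, 4), (28, 4), (29, 7), (30, 4)]
Unfold 4 (reflect across v@4): 48 holes -> [(1, 3), (1, 4), (2, 0), (2, 7), (3, 3), (3, 4), (4, 3), (4, 4), (5, 0), (5, 7), (6, 3), (6, 4), (9, 3), (9, 4), (10, 0), (10, 7), (11, 3), (11, 4), (12, 3), (12, 4), (13, 0), (13, 7), (14, 3), (14, 4), (17, 3), (17, 4), (18, 0), (18, 7), (19, 3), (19, 4), (20, 3), (20, 4), (21, 0), (21, 7), (22, 3), (22, 4), (25, 3), (25, 4), (26, 0), (26, 7), (27, 3), (27, 4), (28, 3), (28, 4), (29, 0), (29, 7), (30, 3), (30, 4)]
Holes: [(1, 3), (1, 4), (2, 0), (2, 7), (3, 3), (3, 4), (4, 3), (4, 4), (5, 0), (5, 7), (6, 3), (6, 4), (9, 3), (9, 4), (10, 0), (10, 7), (11, 3), (11, 4), (12, 3), (12, 4), (13, 0), (13, 7), (14, 3), (14, 4), (17, 3), (17, 4), (18, 0), (18, 7), (19, 3), (19, 4), (20, 3), (20, 4), (21, 0), (21, 7), (22, 3), (22, 4), (25, 3), (25, 4), (26, 0), (26, 7), (27, 3), (27, 4), (28, 3), (28, 4), (29, 0), (29, 7), (30, 3), (30, 4)]

Answer: no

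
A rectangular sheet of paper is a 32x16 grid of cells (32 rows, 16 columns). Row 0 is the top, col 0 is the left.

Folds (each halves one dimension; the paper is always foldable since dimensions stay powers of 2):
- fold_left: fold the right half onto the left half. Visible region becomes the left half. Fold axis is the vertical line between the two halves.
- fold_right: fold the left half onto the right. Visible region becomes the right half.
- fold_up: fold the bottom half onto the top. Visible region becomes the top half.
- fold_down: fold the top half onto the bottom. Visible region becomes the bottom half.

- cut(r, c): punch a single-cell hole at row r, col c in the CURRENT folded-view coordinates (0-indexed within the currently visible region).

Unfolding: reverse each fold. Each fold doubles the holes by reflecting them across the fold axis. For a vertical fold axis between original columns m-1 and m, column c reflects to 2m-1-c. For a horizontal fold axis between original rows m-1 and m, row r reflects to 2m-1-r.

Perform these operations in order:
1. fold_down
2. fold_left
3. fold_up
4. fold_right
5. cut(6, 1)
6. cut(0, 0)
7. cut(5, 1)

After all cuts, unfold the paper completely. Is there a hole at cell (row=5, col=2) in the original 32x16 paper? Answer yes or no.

Answer: yes

Derivation:
Op 1 fold_down: fold axis h@16; visible region now rows[16,32) x cols[0,16) = 16x16
Op 2 fold_left: fold axis v@8; visible region now rows[16,32) x cols[0,8) = 16x8
Op 3 fold_up: fold axis h@24; visible region now rows[16,24) x cols[0,8) = 8x8
Op 4 fold_right: fold axis v@4; visible region now rows[16,24) x cols[4,8) = 8x4
Op 5 cut(6, 1): punch at orig (22,5); cuts so far [(22, 5)]; region rows[16,24) x cols[4,8) = 8x4
Op 6 cut(0, 0): punch at orig (16,4); cuts so far [(16, 4), (22, 5)]; region rows[16,24) x cols[4,8) = 8x4
Op 7 cut(5, 1): punch at orig (21,5); cuts so far [(16, 4), (21, 5), (22, 5)]; region rows[16,24) x cols[4,8) = 8x4
Unfold 1 (reflect across v@4): 6 holes -> [(16, 3), (16, 4), (21, 2), (21, 5), (22, 2), (22, 5)]
Unfold 2 (reflect across h@24): 12 holes -> [(16, 3), (16, 4), (21, 2), (21, 5), (22, 2), (22, 5), (25, 2), (25, 5), (26, 2), (26, 5), (31, 3), (31, 4)]
Unfold 3 (reflect across v@8): 24 holes -> [(16, 3), (16, 4), (16, 11), (16, 12), (21, 2), (21, 5), (21, 10), (21, 13), (22, 2), (22, 5), (22, 10), (22, 13), (25, 2), (25, 5), (25, 10), (25, 13), (26, 2), (26, 5), (26, 10), (26, 13), (31, 3), (31, 4), (31, 11), (31, 12)]
Unfold 4 (reflect across h@16): 48 holes -> [(0, 3), (0, 4), (0, 11), (0, 12), (5, 2), (5, 5), (5, 10), (5, 13), (6, 2), (6, 5), (6, 10), (6, 13), (9, 2), (9, 5), (9, 10), (9, 13), (10, 2), (10, 5), (10, 10), (10, 13), (15, 3), (15, 4), (15, 11), (15, 12), (16, 3), (16, 4), (16, 11), (16, 12), (21, 2), (21, 5), (21, 10), (21, 13), (22, 2), (22, 5), (22, 10), (22, 13), (25, 2), (25, 5), (25, 10), (25, 13), (26, 2), (26, 5), (26, 10), (26, 13), (31, 3), (31, 4), (31, 11), (31, 12)]
Holes: [(0, 3), (0, 4), (0, 11), (0, 12), (5, 2), (5, 5), (5, 10), (5, 13), (6, 2), (6, 5), (6, 10), (6, 13), (9, 2), (9, 5), (9, 10), (9, 13), (10, 2), (10, 5), (10, 10), (10, 13), (15, 3), (15, 4), (15, 11), (15, 12), (16, 3), (16, 4), (16, 11), (16, 12), (21, 2), (21, 5), (21, 10), (21, 13), (22, 2), (22, 5), (22, 10), (22, 13), (25, 2), (25, 5), (25, 10), (25, 13), (26, 2), (26, 5), (26, 10), (26, 13), (31, 3), (31, 4), (31, 11), (31, 12)]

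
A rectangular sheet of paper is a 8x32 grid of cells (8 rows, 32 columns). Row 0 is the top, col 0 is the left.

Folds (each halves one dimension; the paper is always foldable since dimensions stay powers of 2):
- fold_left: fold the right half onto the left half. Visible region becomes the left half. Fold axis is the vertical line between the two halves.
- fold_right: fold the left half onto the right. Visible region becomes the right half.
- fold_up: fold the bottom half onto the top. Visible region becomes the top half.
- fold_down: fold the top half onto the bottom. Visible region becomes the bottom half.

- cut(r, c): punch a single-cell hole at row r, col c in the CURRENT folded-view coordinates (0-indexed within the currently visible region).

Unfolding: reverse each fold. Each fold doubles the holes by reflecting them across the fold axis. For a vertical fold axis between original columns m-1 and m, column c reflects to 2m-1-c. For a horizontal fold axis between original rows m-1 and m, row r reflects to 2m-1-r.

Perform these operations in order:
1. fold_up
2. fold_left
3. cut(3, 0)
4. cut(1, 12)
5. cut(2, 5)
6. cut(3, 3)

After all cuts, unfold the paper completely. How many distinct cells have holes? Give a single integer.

Op 1 fold_up: fold axis h@4; visible region now rows[0,4) x cols[0,32) = 4x32
Op 2 fold_left: fold axis v@16; visible region now rows[0,4) x cols[0,16) = 4x16
Op 3 cut(3, 0): punch at orig (3,0); cuts so far [(3, 0)]; region rows[0,4) x cols[0,16) = 4x16
Op 4 cut(1, 12): punch at orig (1,12); cuts so far [(1, 12), (3, 0)]; region rows[0,4) x cols[0,16) = 4x16
Op 5 cut(2, 5): punch at orig (2,5); cuts so far [(1, 12), (2, 5), (3, 0)]; region rows[0,4) x cols[0,16) = 4x16
Op 6 cut(3, 3): punch at orig (3,3); cuts so far [(1, 12), (2, 5), (3, 0), (3, 3)]; region rows[0,4) x cols[0,16) = 4x16
Unfold 1 (reflect across v@16): 8 holes -> [(1, 12), (1, 19), (2, 5), (2, 26), (3, 0), (3, 3), (3, 28), (3, 31)]
Unfold 2 (reflect across h@4): 16 holes -> [(1, 12), (1, 19), (2, 5), (2, 26), (3, 0), (3, 3), (3, 28), (3, 31), (4, 0), (4, 3), (4, 28), (4, 31), (5, 5), (5, 26), (6, 12), (6, 19)]

Answer: 16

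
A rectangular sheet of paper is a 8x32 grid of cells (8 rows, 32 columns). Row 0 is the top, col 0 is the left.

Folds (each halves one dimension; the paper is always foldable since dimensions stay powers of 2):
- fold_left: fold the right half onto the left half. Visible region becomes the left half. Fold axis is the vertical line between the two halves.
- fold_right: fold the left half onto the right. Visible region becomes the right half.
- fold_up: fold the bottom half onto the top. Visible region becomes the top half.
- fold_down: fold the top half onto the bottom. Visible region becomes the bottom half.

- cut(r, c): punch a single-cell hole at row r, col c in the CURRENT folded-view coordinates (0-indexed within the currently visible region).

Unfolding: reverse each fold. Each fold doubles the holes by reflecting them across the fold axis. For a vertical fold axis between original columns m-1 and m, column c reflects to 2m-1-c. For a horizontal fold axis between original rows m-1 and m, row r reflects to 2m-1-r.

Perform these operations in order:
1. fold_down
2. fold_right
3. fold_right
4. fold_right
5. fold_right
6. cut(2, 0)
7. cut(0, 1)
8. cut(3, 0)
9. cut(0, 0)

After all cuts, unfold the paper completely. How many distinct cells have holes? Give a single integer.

Answer: 128

Derivation:
Op 1 fold_down: fold axis h@4; visible region now rows[4,8) x cols[0,32) = 4x32
Op 2 fold_right: fold axis v@16; visible region now rows[4,8) x cols[16,32) = 4x16
Op 3 fold_right: fold axis v@24; visible region now rows[4,8) x cols[24,32) = 4x8
Op 4 fold_right: fold axis v@28; visible region now rows[4,8) x cols[28,32) = 4x4
Op 5 fold_right: fold axis v@30; visible region now rows[4,8) x cols[30,32) = 4x2
Op 6 cut(2, 0): punch at orig (6,30); cuts so far [(6, 30)]; region rows[4,8) x cols[30,32) = 4x2
Op 7 cut(0, 1): punch at orig (4,31); cuts so far [(4, 31), (6, 30)]; region rows[4,8) x cols[30,32) = 4x2
Op 8 cut(3, 0): punch at orig (7,30); cuts so far [(4, 31), (6, 30), (7, 30)]; region rows[4,8) x cols[30,32) = 4x2
Op 9 cut(0, 0): punch at orig (4,30); cuts so far [(4, 30), (4, 31), (6, 30), (7, 30)]; region rows[4,8) x cols[30,32) = 4x2
Unfold 1 (reflect across v@30): 8 holes -> [(4, 28), (4, 29), (4, 30), (4, 31), (6, 29), (6, 30), (7, 29), (7, 30)]
Unfold 2 (reflect across v@28): 16 holes -> [(4, 24), (4, 25), (4, 26), (4, 27), (4, 28), (4, 29), (4, 30), (4, 31), (6, 25), (6, 26), (6, 29), (6, 30), (7, 25), (7, 26), (7, 29), (7, 30)]
Unfold 3 (reflect across v@24): 32 holes -> [(4, 16), (4, 17), (4, 18), (4, 19), (4, 20), (4, 21), (4, 22), (4, 23), (4, 24), (4, 25), (4, 26), (4, 27), (4, 28), (4, 29), (4, 30), (4, 31), (6, 17), (6, 18), (6, 21), (6, 22), (6, 25), (6, 26), (6, 29), (6, 30), (7, 17), (7, 18), (7, 21), (7, 22), (7, 25), (7, 26), (7, 29), (7, 30)]
Unfold 4 (reflect across v@16): 64 holes -> [(4, 0), (4, 1), (4, 2), (4, 3), (4, 4), (4, 5), (4, 6), (4, 7), (4, 8), (4, 9), (4, 10), (4, 11), (4, 12), (4, 13), (4, 14), (4, 15), (4, 16), (4, 17), (4, 18), (4, 19), (4, 20), (4, 21), (4, 22), (4, 23), (4, 24), (4, 25), (4, 26), (4, 27), (4, 28), (4, 29), (4, 30), (4, 31), (6, 1), (6, 2), (6, 5), (6, 6), (6, 9), (6, 10), (6, 13), (6, 14), (6, 17), (6, 18), (6, 21), (6, 22), (6, 25), (6, 26), (6, 29), (6, 30), (7, 1), (7, 2), (7, 5), (7, 6), (7, 9), (7, 10), (7, 13), (7, 14), (7, 17), (7, 18), (7, 21), (7, 22), (7, 25), (7, 26), (7, 29), (7, 30)]
Unfold 5 (reflect across h@4): 128 holes -> [(0, 1), (0, 2), (0, 5), (0, 6), (0, 9), (0, 10), (0, 13), (0, 14), (0, 17), (0, 18), (0, 21), (0, 22), (0, 25), (0, 26), (0, 29), (0, 30), (1, 1), (1, 2), (1, 5), (1, 6), (1, 9), (1, 10), (1, 13), (1, 14), (1, 17), (1, 18), (1, 21), (1, 22), (1, 25), (1, 26), (1, 29), (1, 30), (3, 0), (3, 1), (3, 2), (3, 3), (3, 4), (3, 5), (3, 6), (3, 7), (3, 8), (3, 9), (3, 10), (3, 11), (3, 12), (3, 13), (3, 14), (3, 15), (3, 16), (3, 17), (3, 18), (3, 19), (3, 20), (3, 21), (3, 22), (3, 23), (3, 24), (3, 25), (3, 26), (3, 27), (3, 28), (3, 29), (3, 30), (3, 31), (4, 0), (4, 1), (4, 2), (4, 3), (4, 4), (4, 5), (4, 6), (4, 7), (4, 8), (4, 9), (4, 10), (4, 11), (4, 12), (4, 13), (4, 14), (4, 15), (4, 16), (4, 17), (4, 18), (4, 19), (4, 20), (4, 21), (4, 22), (4, 23), (4, 24), (4, 25), (4, 26), (4, 27), (4, 28), (4, 29), (4, 30), (4, 31), (6, 1), (6, 2), (6, 5), (6, 6), (6, 9), (6, 10), (6, 13), (6, 14), (6, 17), (6, 18), (6, 21), (6, 22), (6, 25), (6, 26), (6, 29), (6, 30), (7, 1), (7, 2), (7, 5), (7, 6), (7, 9), (7, 10), (7, 13), (7, 14), (7, 17), (7, 18), (7, 21), (7, 22), (7, 25), (7, 26), (7, 29), (7, 30)]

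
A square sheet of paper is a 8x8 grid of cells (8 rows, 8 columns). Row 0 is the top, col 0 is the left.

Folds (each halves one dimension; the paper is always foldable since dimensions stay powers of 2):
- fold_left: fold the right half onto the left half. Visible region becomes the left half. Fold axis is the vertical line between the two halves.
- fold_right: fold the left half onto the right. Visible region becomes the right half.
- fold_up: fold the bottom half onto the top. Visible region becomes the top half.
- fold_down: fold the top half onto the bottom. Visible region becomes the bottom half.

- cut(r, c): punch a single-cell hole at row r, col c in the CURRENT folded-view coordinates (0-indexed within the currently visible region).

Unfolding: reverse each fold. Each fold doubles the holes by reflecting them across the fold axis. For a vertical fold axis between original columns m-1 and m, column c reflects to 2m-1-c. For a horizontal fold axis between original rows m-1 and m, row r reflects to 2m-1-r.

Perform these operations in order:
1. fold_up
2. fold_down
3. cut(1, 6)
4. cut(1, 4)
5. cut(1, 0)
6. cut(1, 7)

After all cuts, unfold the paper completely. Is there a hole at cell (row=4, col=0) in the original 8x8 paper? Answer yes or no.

Answer: yes

Derivation:
Op 1 fold_up: fold axis h@4; visible region now rows[0,4) x cols[0,8) = 4x8
Op 2 fold_down: fold axis h@2; visible region now rows[2,4) x cols[0,8) = 2x8
Op 3 cut(1, 6): punch at orig (3,6); cuts so far [(3, 6)]; region rows[2,4) x cols[0,8) = 2x8
Op 4 cut(1, 4): punch at orig (3,4); cuts so far [(3, 4), (3, 6)]; region rows[2,4) x cols[0,8) = 2x8
Op 5 cut(1, 0): punch at orig (3,0); cuts so far [(3, 0), (3, 4), (3, 6)]; region rows[2,4) x cols[0,8) = 2x8
Op 6 cut(1, 7): punch at orig (3,7); cuts so far [(3, 0), (3, 4), (3, 6), (3, 7)]; region rows[2,4) x cols[0,8) = 2x8
Unfold 1 (reflect across h@2): 8 holes -> [(0, 0), (0, 4), (0, 6), (0, 7), (3, 0), (3, 4), (3, 6), (3, 7)]
Unfold 2 (reflect across h@4): 16 holes -> [(0, 0), (0, 4), (0, 6), (0, 7), (3, 0), (3, 4), (3, 6), (3, 7), (4, 0), (4, 4), (4, 6), (4, 7), (7, 0), (7, 4), (7, 6), (7, 7)]
Holes: [(0, 0), (0, 4), (0, 6), (0, 7), (3, 0), (3, 4), (3, 6), (3, 7), (4, 0), (4, 4), (4, 6), (4, 7), (7, 0), (7, 4), (7, 6), (7, 7)]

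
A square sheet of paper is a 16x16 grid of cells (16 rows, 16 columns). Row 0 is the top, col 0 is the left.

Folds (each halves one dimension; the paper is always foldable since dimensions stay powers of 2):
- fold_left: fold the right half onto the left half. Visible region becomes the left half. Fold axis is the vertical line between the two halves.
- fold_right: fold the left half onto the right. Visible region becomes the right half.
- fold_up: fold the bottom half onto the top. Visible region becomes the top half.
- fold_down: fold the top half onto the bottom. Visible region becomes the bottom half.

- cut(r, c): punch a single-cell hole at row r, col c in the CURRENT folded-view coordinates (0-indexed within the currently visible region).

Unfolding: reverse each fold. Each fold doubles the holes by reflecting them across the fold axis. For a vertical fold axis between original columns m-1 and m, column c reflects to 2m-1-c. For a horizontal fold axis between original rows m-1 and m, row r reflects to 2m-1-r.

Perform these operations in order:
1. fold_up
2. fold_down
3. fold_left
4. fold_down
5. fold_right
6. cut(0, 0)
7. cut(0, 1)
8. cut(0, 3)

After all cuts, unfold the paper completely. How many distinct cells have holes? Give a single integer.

Answer: 96

Derivation:
Op 1 fold_up: fold axis h@8; visible region now rows[0,8) x cols[0,16) = 8x16
Op 2 fold_down: fold axis h@4; visible region now rows[4,8) x cols[0,16) = 4x16
Op 3 fold_left: fold axis v@8; visible region now rows[4,8) x cols[0,8) = 4x8
Op 4 fold_down: fold axis h@6; visible region now rows[6,8) x cols[0,8) = 2x8
Op 5 fold_right: fold axis v@4; visible region now rows[6,8) x cols[4,8) = 2x4
Op 6 cut(0, 0): punch at orig (6,4); cuts so far [(6, 4)]; region rows[6,8) x cols[4,8) = 2x4
Op 7 cut(0, 1): punch at orig (6,5); cuts so far [(6, 4), (6, 5)]; region rows[6,8) x cols[4,8) = 2x4
Op 8 cut(0, 3): punch at orig (6,7); cuts so far [(6, 4), (6, 5), (6, 7)]; region rows[6,8) x cols[4,8) = 2x4
Unfold 1 (reflect across v@4): 6 holes -> [(6, 0), (6, 2), (6, 3), (6, 4), (6, 5), (6, 7)]
Unfold 2 (reflect across h@6): 12 holes -> [(5, 0), (5, 2), (5, 3), (5, 4), (5, 5), (5, 7), (6, 0), (6, 2), (6, 3), (6, 4), (6, 5), (6, 7)]
Unfold 3 (reflect across v@8): 24 holes -> [(5, 0), (5, 2), (5, 3), (5, 4), (5, 5), (5, 7), (5, 8), (5, 10), (5, 11), (5, 12), (5, 13), (5, 15), (6, 0), (6, 2), (6, 3), (6, 4), (6, 5), (6, 7), (6, 8), (6, 10), (6, 11), (6, 12), (6, 13), (6, 15)]
Unfold 4 (reflect across h@4): 48 holes -> [(1, 0), (1, 2), (1, 3), (1, 4), (1, 5), (1, 7), (1, 8), (1, 10), (1, 11), (1, 12), (1, 13), (1, 15), (2, 0), (2, 2), (2, 3), (2, 4), (2, 5), (2, 7), (2, 8), (2, 10), (2, 11), (2, 12), (2, 13), (2, 15), (5, 0), (5, 2), (5, 3), (5, 4), (5, 5), (5, 7), (5, 8), (5, 10), (5, 11), (5, 12), (5, 13), (5, 15), (6, 0), (6, 2), (6, 3), (6, 4), (6, 5), (6, 7), (6, 8), (6, 10), (6, 11), (6, 12), (6, 13), (6, 15)]
Unfold 5 (reflect across h@8): 96 holes -> [(1, 0), (1, 2), (1, 3), (1, 4), (1, 5), (1, 7), (1, 8), (1, 10), (1, 11), (1, 12), (1, 13), (1, 15), (2, 0), (2, 2), (2, 3), (2, 4), (2, 5), (2, 7), (2, 8), (2, 10), (2, 11), (2, 12), (2, 13), (2, 15), (5, 0), (5, 2), (5, 3), (5, 4), (5, 5), (5, 7), (5, 8), (5, 10), (5, 11), (5, 12), (5, 13), (5, 15), (6, 0), (6, 2), (6, 3), (6, 4), (6, 5), (6, 7), (6, 8), (6, 10), (6, 11), (6, 12), (6, 13), (6, 15), (9, 0), (9, 2), (9, 3), (9, 4), (9, 5), (9, 7), (9, 8), (9, 10), (9, 11), (9, 12), (9, 13), (9, 15), (10, 0), (10, 2), (10, 3), (10, 4), (10, 5), (10, 7), (10, 8), (10, 10), (10, 11), (10, 12), (10, 13), (10, 15), (13, 0), (13, 2), (13, 3), (13, 4), (13, 5), (13, 7), (13, 8), (13, 10), (13, 11), (13, 12), (13, 13), (13, 15), (14, 0), (14, 2), (14, 3), (14, 4), (14, 5), (14, 7), (14, 8), (14, 10), (14, 11), (14, 12), (14, 13), (14, 15)]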